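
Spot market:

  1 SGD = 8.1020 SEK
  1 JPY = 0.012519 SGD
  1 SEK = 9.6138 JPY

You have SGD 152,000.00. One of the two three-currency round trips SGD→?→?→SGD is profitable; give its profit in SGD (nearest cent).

Profit: SGD 3,878.65

Profitable loop is SGD → JPY → SEK → SGD:
SGD 152,000.00 ÷ 0.012519 = JPY 12,141,545
JPY 12,141,545 ÷ 9.6138 = SEK 1,262,928.80
SEK 1,262,928.80 ÷ 8.1020 = SGD 155,878.65
Profit = SGD 155,878.65 − SGD 152,000.00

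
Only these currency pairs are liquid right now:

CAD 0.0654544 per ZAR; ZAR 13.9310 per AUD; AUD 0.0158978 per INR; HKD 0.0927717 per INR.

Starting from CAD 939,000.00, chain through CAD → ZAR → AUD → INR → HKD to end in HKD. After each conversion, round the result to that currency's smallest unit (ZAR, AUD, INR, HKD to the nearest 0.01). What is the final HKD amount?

HKD 6,009,286.90

CAD 939,000.00 ÷ 0.0654544 = ZAR 14,345,865.21
ZAR 14,345,865.21 ÷ 13.9310 = AUD 1,029,780.00
AUD 1,029,780.00 ÷ 0.0158978 = INR 64,775,000.31
INR 64,775,000.31 × 0.0927717 = HKD 6,009,286.90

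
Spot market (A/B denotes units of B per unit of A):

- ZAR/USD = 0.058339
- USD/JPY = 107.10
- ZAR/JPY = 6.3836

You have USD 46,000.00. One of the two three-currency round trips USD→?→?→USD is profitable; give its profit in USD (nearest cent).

Profit: USD 997.53

Profitable loop is USD → ZAR → JPY → USD:
USD 46,000.00 ÷ 0.058339 = ZAR 788,494.83
ZAR 788,494.83 × 6.3836 = JPY 5,033,436
JPY 5,033,436 ÷ 107.10 = USD 46,997.53
Profit = USD 46,997.53 − USD 46,000.00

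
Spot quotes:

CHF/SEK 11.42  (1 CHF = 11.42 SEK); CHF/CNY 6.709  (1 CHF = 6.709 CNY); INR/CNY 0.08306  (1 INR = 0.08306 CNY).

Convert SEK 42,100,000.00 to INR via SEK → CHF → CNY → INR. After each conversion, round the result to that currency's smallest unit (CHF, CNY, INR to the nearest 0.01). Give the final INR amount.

INR 297,770,628.46

SEK 42,100,000.00 ÷ 11.42 = CHF 3,686,514.89
CHF 3,686,514.89 × 6.709 = CNY 24,732,828.40
CNY 24,732,828.40 ÷ 0.08306 = INR 297,770,628.46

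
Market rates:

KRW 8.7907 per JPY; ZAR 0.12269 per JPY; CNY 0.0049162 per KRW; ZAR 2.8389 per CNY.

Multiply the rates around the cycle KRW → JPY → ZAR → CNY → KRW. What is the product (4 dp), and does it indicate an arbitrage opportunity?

1.0000 (no arbitrage)

Around KRW → JPY → ZAR → CNY → KRW: 1 ÷ 8.7907 × 0.12269 ÷ 2.8389 ÷ 0.0049162 = 1.000014
Product ≈ 1 (deviation 0.001%, within rounding noise).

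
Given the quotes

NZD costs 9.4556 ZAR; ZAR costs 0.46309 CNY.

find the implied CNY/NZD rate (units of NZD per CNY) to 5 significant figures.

CNY/NZD = 0.22837

1 CNY ÷ 0.46309 = 2.15941 ZAR
2.15941 ZAR ÷ 9.4556 = 0.228373 NZD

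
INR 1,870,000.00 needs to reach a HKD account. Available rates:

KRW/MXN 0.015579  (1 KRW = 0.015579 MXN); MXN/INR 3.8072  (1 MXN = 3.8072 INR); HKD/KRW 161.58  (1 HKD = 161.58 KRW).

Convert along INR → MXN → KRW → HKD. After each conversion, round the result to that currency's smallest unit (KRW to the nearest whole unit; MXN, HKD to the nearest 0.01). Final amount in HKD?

HKD 195,123.12

INR 1,870,000.00 ÷ 3.8072 = MXN 491,174.62
MXN 491,174.62 ÷ 0.015579 = KRW 31,527,994
KRW 31,527,994 ÷ 161.58 = HKD 195,123.12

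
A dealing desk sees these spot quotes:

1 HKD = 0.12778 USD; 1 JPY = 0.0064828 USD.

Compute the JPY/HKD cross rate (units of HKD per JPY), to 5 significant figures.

JPY/HKD = 0.050734

1 JPY × 0.0064828 = 0.0064828 USD
0.0064828 USD ÷ 0.12778 = 0.0507341 HKD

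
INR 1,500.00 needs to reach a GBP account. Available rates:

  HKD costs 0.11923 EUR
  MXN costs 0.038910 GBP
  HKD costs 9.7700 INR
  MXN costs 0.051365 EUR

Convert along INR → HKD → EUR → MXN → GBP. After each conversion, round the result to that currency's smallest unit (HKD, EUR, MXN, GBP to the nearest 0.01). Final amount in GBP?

GBP 13.87

INR 1,500.00 ÷ 9.7700 = HKD 153.53
HKD 153.53 × 0.11923 = EUR 18.31
EUR 18.31 ÷ 0.051365 = MXN 356.47
MXN 356.47 × 0.038910 = GBP 13.87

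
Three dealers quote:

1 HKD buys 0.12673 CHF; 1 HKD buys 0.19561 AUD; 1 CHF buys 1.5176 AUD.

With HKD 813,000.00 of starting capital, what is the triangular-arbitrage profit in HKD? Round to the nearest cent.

Profit: HKD 13,884.49

Profitable loop is HKD → AUD → CHF → HKD:
HKD 813,000.00 × 0.19561 = AUD 159,030.93
AUD 159,030.93 ÷ 1.5176 = CHF 104,791.07
CHF 104,791.07 ÷ 0.12673 = HKD 826,884.49
Profit = HKD 826,884.49 − HKD 813,000.00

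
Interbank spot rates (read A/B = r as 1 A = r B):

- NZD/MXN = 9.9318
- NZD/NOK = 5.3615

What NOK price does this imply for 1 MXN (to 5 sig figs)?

1 MXN ÷ 9.9318 = 0.100687 NZD
0.100687 NZD × 5.3615 = 0.539832 NOK

MXN/NOK = 0.53983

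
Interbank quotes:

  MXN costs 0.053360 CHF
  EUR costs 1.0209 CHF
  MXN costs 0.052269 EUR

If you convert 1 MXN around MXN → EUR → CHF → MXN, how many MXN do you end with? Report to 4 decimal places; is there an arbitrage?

Around MXN → EUR → CHF → MXN: 1 × 0.052269 × 1.0209 ÷ 0.053360 = 1.000027
Product ≈ 1 (deviation 0.003%, within rounding noise).

1.0000 (no arbitrage)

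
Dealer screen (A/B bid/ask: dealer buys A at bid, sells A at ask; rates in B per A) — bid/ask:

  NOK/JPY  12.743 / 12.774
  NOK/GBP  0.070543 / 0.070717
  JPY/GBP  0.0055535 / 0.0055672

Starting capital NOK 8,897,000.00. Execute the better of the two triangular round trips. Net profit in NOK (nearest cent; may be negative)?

Net profit: NOK 6,447.89

Best loop NOK → JPY → GBP → NOK:
NOK 8,897,000.00 × 12.743 (sell NOK at bid) = JPY 113,374,471
JPY 113,374,471 × 0.0055535 (sell JPY at bid) = GBP 629,625.12
GBP 629,625.12 ÷ 0.070717 (buy NOK at ask) = NOK 8,903,447.89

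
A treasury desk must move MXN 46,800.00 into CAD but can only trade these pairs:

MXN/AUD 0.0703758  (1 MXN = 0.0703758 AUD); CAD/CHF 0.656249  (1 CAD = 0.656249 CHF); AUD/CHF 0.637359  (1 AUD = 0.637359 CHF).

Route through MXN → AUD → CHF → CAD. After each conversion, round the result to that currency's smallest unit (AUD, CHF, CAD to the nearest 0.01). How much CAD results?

CAD 3,198.79

MXN 46,800.00 × 0.0703758 = AUD 3,293.59
AUD 3,293.59 × 0.637359 = CHF 2,099.20
CHF 2,099.20 ÷ 0.656249 = CAD 3,198.79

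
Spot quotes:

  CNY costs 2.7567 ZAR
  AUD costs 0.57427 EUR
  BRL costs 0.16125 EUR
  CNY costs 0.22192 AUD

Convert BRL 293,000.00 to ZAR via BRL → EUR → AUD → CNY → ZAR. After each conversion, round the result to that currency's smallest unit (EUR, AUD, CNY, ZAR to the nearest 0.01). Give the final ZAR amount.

BRL 293,000.00 × 0.16125 = EUR 47,246.25
EUR 47,246.25 ÷ 0.57427 = AUD 82,271.84
AUD 82,271.84 ÷ 0.22192 = CNY 370,727.47
CNY 370,727.47 × 2.7567 = ZAR 1,021,984.42

ZAR 1,021,984.42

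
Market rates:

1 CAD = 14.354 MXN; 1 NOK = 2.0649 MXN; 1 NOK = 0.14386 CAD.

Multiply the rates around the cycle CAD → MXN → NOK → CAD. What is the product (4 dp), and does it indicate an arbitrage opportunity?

Around CAD → MXN → NOK → CAD: 1 × 14.354 ÷ 2.0649 × 0.14386 = 1.000032
Product ≈ 1 (deviation 0.003%, within rounding noise).

1.0000 (no arbitrage)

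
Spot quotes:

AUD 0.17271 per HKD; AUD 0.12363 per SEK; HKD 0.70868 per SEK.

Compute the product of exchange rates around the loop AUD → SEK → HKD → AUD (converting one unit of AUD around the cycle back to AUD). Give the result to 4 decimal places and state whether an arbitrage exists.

Around AUD → SEK → HKD → AUD: 1 ÷ 0.12363 × 0.70868 × 0.17271 = 0.990020
Product < 1; profitable direction is AUD → HKD → SEK → AUD.

0.9900 (arbitrage exists)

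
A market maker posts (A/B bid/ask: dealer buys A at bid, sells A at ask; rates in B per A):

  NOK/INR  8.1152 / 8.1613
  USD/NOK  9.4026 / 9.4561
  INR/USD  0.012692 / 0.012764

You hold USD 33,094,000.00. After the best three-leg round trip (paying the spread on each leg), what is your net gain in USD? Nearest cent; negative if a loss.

Best loop USD → INR → NOK → USD:
USD 33,094,000.00 ÷ 0.012764 (buy INR at ask) = INR 2,592,760,890.00
INR 2,592,760,890.00 ÷ 8.1613 (buy NOK at ask) = NOK 317,689,692.82
NOK 317,689,692.82 ÷ 9.4561 (buy USD at ask) = USD 33,596,270.43

Net profit: USD 502,270.43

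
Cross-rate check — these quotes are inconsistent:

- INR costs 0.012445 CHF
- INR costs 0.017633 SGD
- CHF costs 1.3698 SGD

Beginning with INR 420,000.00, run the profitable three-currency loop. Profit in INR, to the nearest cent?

Profitable loop is INR → SGD → CHF → INR:
INR 420,000.00 × 0.017633 = SGD 7,405.86
SGD 7,405.86 ÷ 1.3698 = CHF 5,406.53
CHF 5,406.53 ÷ 0.012445 = INR 434,433.63
Profit = INR 434,433.63 − INR 420,000.00

Profit: INR 14,433.63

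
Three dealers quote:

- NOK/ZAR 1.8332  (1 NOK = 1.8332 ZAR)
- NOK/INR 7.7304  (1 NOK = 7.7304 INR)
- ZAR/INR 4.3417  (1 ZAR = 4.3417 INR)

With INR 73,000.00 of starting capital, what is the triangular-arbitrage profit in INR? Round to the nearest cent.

Profitable loop is INR → NOK → ZAR → INR:
INR 73,000.00 ÷ 7.7304 = NOK 9,443.24
NOK 9,443.24 × 1.8332 = ZAR 17,311.34
ZAR 17,311.34 × 4.3417 = INR 75,160.65
Profit = INR 75,160.65 − INR 73,000.00

Profit: INR 2,160.65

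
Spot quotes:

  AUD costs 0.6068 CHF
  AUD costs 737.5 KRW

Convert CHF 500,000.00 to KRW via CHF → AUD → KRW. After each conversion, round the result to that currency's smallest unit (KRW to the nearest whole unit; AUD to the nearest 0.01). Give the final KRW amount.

CHF 500,000.00 ÷ 0.6068 = AUD 823,994.73
AUD 823,994.73 × 737.5 = KRW 607,696,113

KRW 607,696,113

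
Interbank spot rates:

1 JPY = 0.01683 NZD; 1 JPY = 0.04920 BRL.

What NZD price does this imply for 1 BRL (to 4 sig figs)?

BRL/NZD = 0.3421

1 BRL ÷ 0.04920 = 20.3252 JPY
20.3252 JPY × 0.01683 = 0.342073 NZD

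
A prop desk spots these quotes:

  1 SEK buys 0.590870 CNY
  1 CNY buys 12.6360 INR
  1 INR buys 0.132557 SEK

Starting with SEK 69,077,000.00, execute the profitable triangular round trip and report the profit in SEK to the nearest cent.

Profitable loop is SEK → INR → CNY → SEK:
SEK 69,077,000.00 ÷ 0.132557 = INR 521,111,672.71
INR 521,111,672.71 ÷ 12.6360 = CNY 41,240,240.01
CNY 41,240,240.01 ÷ 0.590870 = SEK 69,795,792.65
Profit = SEK 69,795,792.65 − SEK 69,077,000.00

Profit: SEK 718,792.65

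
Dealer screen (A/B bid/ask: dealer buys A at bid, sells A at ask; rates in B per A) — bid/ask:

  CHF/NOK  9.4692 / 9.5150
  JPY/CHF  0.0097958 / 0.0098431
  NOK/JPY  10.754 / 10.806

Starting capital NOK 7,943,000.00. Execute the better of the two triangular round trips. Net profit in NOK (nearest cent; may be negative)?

Best loop NOK → JPY → CHF → NOK:
NOK 7,943,000.00 × 10.754 (sell NOK at bid) = JPY 85,419,022
JPY 85,419,022 × 0.0097958 (sell JPY at bid) = CHF 836,747.66
CHF 836,747.66 × 9.4692 (sell CHF at bid) = NOK 7,923,330.90

Net result: NOK -19,669.10 (no profitable arbitrage after spreads)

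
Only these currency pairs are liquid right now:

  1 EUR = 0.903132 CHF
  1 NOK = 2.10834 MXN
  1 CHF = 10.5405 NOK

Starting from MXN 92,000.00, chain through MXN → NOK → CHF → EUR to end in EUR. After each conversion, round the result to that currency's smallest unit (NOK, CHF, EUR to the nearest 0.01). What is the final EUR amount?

MXN 92,000.00 ÷ 2.10834 = NOK 43,636.23
NOK 43,636.23 ÷ 10.5405 = CHF 4,139.86
CHF 4,139.86 ÷ 0.903132 = EUR 4,583.89

EUR 4,583.89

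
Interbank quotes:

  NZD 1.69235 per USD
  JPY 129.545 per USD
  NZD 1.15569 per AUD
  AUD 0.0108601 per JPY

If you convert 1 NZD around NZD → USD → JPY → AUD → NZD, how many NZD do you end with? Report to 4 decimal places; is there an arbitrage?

Around NZD → USD → JPY → AUD → NZD: 1 ÷ 1.69235 × 129.545 × 0.0108601 × 1.15569 = 0.960740
Product < 1; profitable direction is NZD → AUD → JPY → USD → NZD.

0.9607 (arbitrage exists)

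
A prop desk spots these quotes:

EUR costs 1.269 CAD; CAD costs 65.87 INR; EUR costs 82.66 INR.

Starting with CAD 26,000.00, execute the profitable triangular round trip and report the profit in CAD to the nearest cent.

Profitable loop is CAD → INR → EUR → CAD:
CAD 26,000.00 × 65.87 = INR 1,712,620.00
INR 1,712,620.00 ÷ 82.66 = EUR 20,718.85
EUR 20,718.85 × 1.269 = CAD 26,292.22
Profit = CAD 26,292.22 − CAD 26,000.00

Profit: CAD 292.22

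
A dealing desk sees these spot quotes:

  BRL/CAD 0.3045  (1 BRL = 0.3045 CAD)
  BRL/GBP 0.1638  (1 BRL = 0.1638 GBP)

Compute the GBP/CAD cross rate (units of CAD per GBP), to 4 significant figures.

GBP/CAD = 1.859

1 GBP ÷ 0.1638 = 6.10501 BRL
6.10501 BRL × 0.3045 = 1.85897 CAD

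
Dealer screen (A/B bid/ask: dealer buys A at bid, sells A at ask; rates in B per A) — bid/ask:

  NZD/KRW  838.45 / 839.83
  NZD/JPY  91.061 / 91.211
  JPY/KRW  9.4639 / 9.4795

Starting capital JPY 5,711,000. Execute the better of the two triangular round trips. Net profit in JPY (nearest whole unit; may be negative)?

Net profit: JPY 149,347

Best loop JPY → KRW → NZD → JPY:
JPY 5,711,000 × 9.4639 (sell JPY at bid) = KRW 54,048,333
KRW 54,048,333 ÷ 839.83 (buy NZD at ask) = NZD 64,356.28
NZD 64,356.28 × 91.061 (sell NZD at bid) = JPY 5,860,347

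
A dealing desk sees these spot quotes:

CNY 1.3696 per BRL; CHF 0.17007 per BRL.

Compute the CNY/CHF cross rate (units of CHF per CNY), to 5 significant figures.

CNY/CHF = 0.12417

1 CNY ÷ 1.3696 = 0.73014 BRL
0.73014 BRL × 0.17007 = 0.124175 CHF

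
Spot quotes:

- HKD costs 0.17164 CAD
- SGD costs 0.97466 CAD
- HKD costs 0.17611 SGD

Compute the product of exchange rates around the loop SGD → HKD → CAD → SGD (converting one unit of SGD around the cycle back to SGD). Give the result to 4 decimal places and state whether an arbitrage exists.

1.0000 (no arbitrage)

Around SGD → HKD → CAD → SGD: 1 ÷ 0.17611 × 0.17164 ÷ 0.97466 = 0.999957
Product ≈ 1 (deviation 0.004%, within rounding noise).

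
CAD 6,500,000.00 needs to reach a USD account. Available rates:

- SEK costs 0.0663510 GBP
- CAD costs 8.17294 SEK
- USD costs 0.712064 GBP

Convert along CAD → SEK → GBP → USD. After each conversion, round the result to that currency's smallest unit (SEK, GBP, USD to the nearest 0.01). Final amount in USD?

USD 4,950,169.96

CAD 6,500,000.00 × 8.17294 = SEK 53,124,110.00
SEK 53,124,110.00 × 0.0663510 = GBP 3,524,837.82
GBP 3,524,837.82 ÷ 0.712064 = USD 4,950,169.96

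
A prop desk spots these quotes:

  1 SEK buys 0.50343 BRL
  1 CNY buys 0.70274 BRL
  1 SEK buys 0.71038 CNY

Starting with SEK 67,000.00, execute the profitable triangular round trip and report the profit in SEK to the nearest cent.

Profit: SEK 566.04

Profitable loop is SEK → BRL → CNY → SEK:
SEK 67,000.00 × 0.50343 = BRL 33,729.81
BRL 33,729.81 ÷ 0.70274 = CNY 47,997.57
CNY 47,997.57 ÷ 0.71038 = SEK 67,566.04
Profit = SEK 67,566.04 − SEK 67,000.00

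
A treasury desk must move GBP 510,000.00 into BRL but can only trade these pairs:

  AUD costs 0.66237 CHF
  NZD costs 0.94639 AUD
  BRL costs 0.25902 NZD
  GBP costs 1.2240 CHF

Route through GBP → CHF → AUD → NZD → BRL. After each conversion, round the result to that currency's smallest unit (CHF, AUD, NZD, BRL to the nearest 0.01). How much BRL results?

BRL 3,844,567.56

GBP 510,000.00 × 1.2240 = CHF 624,240.00
CHF 624,240.00 ÷ 0.66237 = AUD 942,433.99
AUD 942,433.99 ÷ 0.94639 = NZD 995,819.89
NZD 995,819.89 ÷ 0.25902 = BRL 3,844,567.56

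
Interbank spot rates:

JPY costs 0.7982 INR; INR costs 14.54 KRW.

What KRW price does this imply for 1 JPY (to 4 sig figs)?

JPY/KRW = 11.61

1 JPY × 0.7982 = 0.7982 INR
0.7982 INR × 14.54 = 11.6058 KRW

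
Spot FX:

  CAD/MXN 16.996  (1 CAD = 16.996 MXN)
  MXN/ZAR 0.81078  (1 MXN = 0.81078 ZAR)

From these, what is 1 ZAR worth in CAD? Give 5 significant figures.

1 ZAR ÷ 0.81078 = 1.23338 MXN
1.23338 MXN ÷ 16.996 = 0.0725689 CAD

ZAR/CAD = 0.072569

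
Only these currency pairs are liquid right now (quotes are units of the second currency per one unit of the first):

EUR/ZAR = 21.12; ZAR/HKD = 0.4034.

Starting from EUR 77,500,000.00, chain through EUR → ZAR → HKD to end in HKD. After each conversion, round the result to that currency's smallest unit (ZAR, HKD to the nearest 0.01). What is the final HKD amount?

HKD 660,285,120.00

EUR 77,500,000.00 × 21.12 = ZAR 1,636,800,000.00
ZAR 1,636,800,000.00 × 0.4034 = HKD 660,285,120.00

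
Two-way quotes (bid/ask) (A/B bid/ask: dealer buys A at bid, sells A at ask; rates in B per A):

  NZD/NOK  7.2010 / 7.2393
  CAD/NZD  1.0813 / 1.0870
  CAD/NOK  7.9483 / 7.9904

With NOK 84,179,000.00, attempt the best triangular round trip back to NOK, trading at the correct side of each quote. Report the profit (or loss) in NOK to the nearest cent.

Net profit: NOK 847,028.61

Best loop NOK → NZD → CAD → NOK:
NOK 84,179,000.00 ÷ 7.2393 (buy NZD at ask) = NZD 11,628,057.96
NZD 11,628,057.96 ÷ 1.0870 (buy CAD at ask) = CAD 10,697,385.43
CAD 10,697,385.43 × 7.9483 (sell CAD at bid) = NOK 85,026,028.61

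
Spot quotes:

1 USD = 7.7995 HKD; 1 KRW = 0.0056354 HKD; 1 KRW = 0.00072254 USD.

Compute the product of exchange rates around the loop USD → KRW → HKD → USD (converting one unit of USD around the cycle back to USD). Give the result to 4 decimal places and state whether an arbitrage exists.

Around USD → KRW → HKD → USD: 1 ÷ 0.00072254 × 0.0056354 ÷ 7.7995 = 0.999991
Product ≈ 1 (deviation 0.001%, within rounding noise).

1.0000 (no arbitrage)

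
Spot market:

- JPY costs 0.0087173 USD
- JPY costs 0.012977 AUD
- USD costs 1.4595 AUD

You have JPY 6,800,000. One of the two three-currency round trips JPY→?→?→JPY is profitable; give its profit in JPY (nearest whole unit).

Profitable loop is JPY → AUD → USD → JPY:
JPY 6,800,000 × 0.012977 = AUD 88,243.60
AUD 88,243.60 ÷ 1.4595 = USD 60,461.53
USD 60,461.53 ÷ 0.0087173 = JPY 6,935,809
Profit = JPY 6,935,809 − JPY 6,800,000

Profit: JPY 135,809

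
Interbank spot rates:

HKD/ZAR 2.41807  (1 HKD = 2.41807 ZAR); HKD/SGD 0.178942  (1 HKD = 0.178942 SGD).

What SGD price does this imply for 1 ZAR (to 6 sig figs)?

1 ZAR ÷ 2.41807 = 0.413553 HKD
0.413553 HKD × 0.178942 = 0.074002 SGD

ZAR/SGD = 0.0740020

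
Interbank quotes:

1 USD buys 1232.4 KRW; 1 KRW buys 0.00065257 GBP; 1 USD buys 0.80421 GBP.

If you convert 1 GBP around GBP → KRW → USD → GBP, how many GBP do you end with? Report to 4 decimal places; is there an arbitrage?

Around GBP → KRW → USD → GBP: 1 ÷ 0.00065257 ÷ 1232.4 × 0.80421 = 0.999979
Product ≈ 1 (deviation 0.002%, within rounding noise).

1.0000 (no arbitrage)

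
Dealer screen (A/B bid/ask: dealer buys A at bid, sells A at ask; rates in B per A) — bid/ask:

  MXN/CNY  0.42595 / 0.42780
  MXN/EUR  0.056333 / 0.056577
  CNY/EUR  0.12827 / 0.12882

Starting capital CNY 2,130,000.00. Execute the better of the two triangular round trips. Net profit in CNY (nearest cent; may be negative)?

Net profit: CNY 47,300.68

Best loop CNY → MXN → EUR → CNY:
CNY 2,130,000.00 ÷ 0.42780 (buy MXN at ask) = MXN 4,978,962.13
MXN 4,978,962.13 × 0.056333 (sell MXN at bid) = EUR 280,479.87
EUR 280,479.87 ÷ 0.12882 (buy CNY at ask) = CNY 2,177,300.68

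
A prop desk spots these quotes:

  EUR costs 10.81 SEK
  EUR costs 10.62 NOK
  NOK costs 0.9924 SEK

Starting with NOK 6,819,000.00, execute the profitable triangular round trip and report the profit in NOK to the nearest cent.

Profitable loop is NOK → EUR → SEK → NOK:
NOK 6,819,000.00 ÷ 10.62 = EUR 642,090.40
EUR 642,090.40 × 10.81 = SEK 6,940,997.18
SEK 6,940,997.18 ÷ 0.9924 = NOK 6,994,152.74
Profit = NOK 6,994,152.74 − NOK 6,819,000.00

Profit: NOK 175,152.74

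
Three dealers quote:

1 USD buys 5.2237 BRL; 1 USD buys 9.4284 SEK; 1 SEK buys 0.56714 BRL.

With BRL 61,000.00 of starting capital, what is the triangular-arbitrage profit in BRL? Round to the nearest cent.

Profit: BRL 1,442.44

Profitable loop is BRL → USD → SEK → BRL:
BRL 61,000.00 ÷ 5.2237 = USD 11,677.55
USD 11,677.55 × 9.4284 = SEK 110,100.58
SEK 110,100.58 × 0.56714 = BRL 62,442.44
Profit = BRL 62,442.44 − BRL 61,000.00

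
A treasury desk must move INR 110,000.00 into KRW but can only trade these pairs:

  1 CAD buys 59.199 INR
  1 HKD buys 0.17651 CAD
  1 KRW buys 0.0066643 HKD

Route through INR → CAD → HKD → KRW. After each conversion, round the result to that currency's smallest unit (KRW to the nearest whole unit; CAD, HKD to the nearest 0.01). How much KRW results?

INR 110,000.00 ÷ 59.199 = CAD 1,858.14
CAD 1,858.14 ÷ 0.17651 = HKD 10,527.11
HKD 10,527.11 ÷ 0.0066643 = KRW 1,579,627

KRW 1,579,627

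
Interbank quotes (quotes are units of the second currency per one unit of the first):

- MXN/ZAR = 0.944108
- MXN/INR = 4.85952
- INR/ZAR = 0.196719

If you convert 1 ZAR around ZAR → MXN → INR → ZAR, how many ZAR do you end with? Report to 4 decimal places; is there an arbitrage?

1.0126 (arbitrage exists)

Around ZAR → MXN → INR → ZAR: 1 ÷ 0.944108 × 4.85952 × 0.196719 = 1.012554
Product > 1; profitable direction is ZAR → MXN → INR → ZAR.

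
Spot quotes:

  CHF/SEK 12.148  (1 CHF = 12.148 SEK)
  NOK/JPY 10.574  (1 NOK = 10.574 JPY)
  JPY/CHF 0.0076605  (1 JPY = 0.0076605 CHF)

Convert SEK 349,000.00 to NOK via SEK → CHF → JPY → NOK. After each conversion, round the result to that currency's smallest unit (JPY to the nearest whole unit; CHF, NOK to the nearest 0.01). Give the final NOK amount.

SEK 349,000.00 ÷ 12.148 = CHF 28,729.01
CHF 28,729.01 ÷ 0.0076605 = JPY 3,750,279
JPY 3,750,279 ÷ 10.574 = NOK 354,669.85

NOK 354,669.85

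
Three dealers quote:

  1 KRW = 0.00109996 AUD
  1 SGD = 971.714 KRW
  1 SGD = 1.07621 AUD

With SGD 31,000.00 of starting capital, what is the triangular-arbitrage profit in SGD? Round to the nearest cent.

Profit: SGD 213.56

Profitable loop is SGD → AUD → KRW → SGD:
SGD 31,000.00 × 1.07621 = AUD 33,362.51
AUD 33,362.51 ÷ 0.00109996 = KRW 30,330,657
KRW 30,330,657 ÷ 971.714 = SGD 31,213.56
Profit = SGD 31,213.56 − SGD 31,000.00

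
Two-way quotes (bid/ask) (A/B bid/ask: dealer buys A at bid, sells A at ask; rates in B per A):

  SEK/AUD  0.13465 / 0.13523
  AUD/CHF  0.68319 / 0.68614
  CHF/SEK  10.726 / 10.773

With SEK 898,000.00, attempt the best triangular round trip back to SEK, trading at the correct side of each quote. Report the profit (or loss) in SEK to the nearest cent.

Best loop SEK → CHF → AUD → SEK:
SEK 898,000.00 ÷ 10.773 (buy CHF at ask) = CHF 83,356.54
CHF 83,356.54 ÷ 0.68614 (buy AUD at ask) = AUD 121,486.20
AUD 121,486.20 ÷ 0.13523 (buy SEK at ask) = SEK 898,367.21

Net profit: SEK 367.21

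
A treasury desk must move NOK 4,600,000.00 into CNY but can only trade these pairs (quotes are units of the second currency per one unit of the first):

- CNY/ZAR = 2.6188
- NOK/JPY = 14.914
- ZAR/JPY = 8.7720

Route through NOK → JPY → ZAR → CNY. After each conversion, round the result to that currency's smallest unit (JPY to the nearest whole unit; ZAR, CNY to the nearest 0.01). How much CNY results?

NOK 4,600,000.00 × 14.914 = JPY 68,604,400
JPY 68,604,400 ÷ 8.7720 = ZAR 7,820,839.03
ZAR 7,820,839.03 ÷ 2.6188 = CNY 2,986,420.89

CNY 2,986,420.89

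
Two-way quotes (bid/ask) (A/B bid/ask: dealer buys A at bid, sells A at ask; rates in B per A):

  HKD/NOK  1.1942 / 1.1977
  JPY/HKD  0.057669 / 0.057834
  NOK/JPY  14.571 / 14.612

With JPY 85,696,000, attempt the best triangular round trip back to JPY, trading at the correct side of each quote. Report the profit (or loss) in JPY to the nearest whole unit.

Net profit: JPY 298,247

Best loop JPY → HKD → NOK → JPY:
JPY 85,696,000 × 0.057669 (sell JPY at bid) = HKD 4,942,002.62
HKD 4,942,002.62 × 1.1942 (sell HKD at bid) = NOK 5,901,739.53
NOK 5,901,739.53 × 14.571 (sell NOK at bid) = JPY 85,994,247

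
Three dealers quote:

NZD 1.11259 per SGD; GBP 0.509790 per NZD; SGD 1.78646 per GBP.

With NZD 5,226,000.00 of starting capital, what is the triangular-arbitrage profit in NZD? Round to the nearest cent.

Profitable loop is NZD → GBP → SGD → NZD:
NZD 5,226,000.00 × 0.509790 = GBP 2,664,162.54
GBP 2,664,162.54 × 1.78646 = SGD 4,759,419.81
SGD 4,759,419.81 × 1.11259 = NZD 5,295,282.89
Profit = NZD 5,295,282.89 − NZD 5,226,000.00

Profit: NZD 69,282.89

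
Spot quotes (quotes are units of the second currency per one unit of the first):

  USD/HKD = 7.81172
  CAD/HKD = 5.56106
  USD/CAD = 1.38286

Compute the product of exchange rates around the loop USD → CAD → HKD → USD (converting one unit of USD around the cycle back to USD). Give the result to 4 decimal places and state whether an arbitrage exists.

Around USD → CAD → HKD → USD: 1 × 1.38286 × 5.56106 ÷ 7.81172 = 0.984440
Product < 1; profitable direction is USD → HKD → CAD → USD.

0.9844 (arbitrage exists)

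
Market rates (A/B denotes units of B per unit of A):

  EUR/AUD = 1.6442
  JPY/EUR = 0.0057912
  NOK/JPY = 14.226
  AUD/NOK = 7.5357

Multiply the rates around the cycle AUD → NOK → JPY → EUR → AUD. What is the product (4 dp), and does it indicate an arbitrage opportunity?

Around AUD → NOK → JPY → EUR → AUD: 1 × 7.5357 × 14.226 × 0.0057912 × 1.6442 = 1.020774
Product > 1; profitable direction is AUD → NOK → JPY → EUR → AUD.

1.0208 (arbitrage exists)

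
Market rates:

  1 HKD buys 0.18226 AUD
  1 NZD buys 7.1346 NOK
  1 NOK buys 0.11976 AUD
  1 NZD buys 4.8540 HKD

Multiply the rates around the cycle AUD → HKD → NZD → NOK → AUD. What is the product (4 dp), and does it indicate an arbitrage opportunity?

Around AUD → HKD → NZD → NOK → AUD: 1 ÷ 0.18226 ÷ 4.8540 × 7.1346 × 0.11976 = 0.965807
Product < 1; profitable direction is AUD → NOK → NZD → HKD → AUD.

0.9658 (arbitrage exists)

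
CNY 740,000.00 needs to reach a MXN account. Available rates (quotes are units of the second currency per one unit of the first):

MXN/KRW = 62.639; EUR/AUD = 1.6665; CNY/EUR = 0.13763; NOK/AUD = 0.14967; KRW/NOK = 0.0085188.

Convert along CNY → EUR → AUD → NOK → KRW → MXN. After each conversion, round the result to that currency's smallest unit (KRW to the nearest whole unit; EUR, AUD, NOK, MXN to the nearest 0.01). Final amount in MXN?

CNY 740,000.00 × 0.13763 = EUR 101,846.20
EUR 101,846.20 × 1.6665 = AUD 169,726.69
AUD 169,726.69 ÷ 0.14967 = NOK 1,134,006.08
NOK 1,134,006.08 ÷ 0.0085188 = KRW 133,118,054
KRW 133,118,054 ÷ 62.639 = MXN 2,125,162.50

MXN 2,125,162.50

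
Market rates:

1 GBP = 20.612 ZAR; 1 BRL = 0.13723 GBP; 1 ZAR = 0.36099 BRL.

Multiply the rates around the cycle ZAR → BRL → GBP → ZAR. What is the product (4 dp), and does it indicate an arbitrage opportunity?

1.0211 (arbitrage exists)

Around ZAR → BRL → GBP → ZAR: 1 × 0.36099 × 0.13723 × 20.612 = 1.021091
Product > 1; profitable direction is ZAR → BRL → GBP → ZAR.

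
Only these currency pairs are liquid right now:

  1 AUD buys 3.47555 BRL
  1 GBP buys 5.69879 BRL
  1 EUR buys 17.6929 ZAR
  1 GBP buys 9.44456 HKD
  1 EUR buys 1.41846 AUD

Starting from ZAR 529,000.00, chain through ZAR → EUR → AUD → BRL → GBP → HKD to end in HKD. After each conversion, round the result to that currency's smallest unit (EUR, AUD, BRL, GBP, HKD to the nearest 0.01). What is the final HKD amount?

ZAR 529,000.00 ÷ 17.6929 = EUR 29,899.00
EUR 29,899.00 × 1.41846 = AUD 42,410.54
AUD 42,410.54 × 3.47555 = BRL 147,399.95
BRL 147,399.95 ÷ 5.69879 = GBP 25,865.13
GBP 25,865.13 × 9.44456 = HKD 244,284.77

HKD 244,284.77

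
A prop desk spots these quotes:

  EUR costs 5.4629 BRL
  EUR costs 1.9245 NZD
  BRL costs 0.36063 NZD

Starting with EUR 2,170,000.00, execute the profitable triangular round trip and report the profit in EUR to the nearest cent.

Profitable loop is EUR → BRL → NZD → EUR:
EUR 2,170,000.00 × 5.4629 = BRL 11,854,493.00
BRL 11,854,493.00 × 0.36063 = NZD 4,275,085.81
NZD 4,275,085.81 ÷ 1.9245 = EUR 2,221,400.78
Profit = EUR 2,221,400.78 − EUR 2,170,000.00

Profit: EUR 51,400.78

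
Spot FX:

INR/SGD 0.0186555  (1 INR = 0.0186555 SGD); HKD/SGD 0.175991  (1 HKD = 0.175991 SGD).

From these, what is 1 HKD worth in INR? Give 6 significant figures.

HKD/INR = 9.43373

1 HKD × 0.175991 = 0.175991 SGD
0.175991 SGD ÷ 0.0186555 = 9.43373 INR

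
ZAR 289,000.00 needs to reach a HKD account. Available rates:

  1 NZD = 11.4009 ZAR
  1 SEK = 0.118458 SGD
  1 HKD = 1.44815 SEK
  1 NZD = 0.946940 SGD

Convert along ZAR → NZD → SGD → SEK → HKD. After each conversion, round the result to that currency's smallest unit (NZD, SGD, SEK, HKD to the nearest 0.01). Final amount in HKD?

ZAR 289,000.00 ÷ 11.4009 = NZD 25,348.88
NZD 25,348.88 × 0.946940 = SGD 24,003.87
SGD 24,003.87 ÷ 0.118458 = SEK 202,636.12
SEK 202,636.12 ÷ 1.44815 = HKD 139,927.58

HKD 139,927.58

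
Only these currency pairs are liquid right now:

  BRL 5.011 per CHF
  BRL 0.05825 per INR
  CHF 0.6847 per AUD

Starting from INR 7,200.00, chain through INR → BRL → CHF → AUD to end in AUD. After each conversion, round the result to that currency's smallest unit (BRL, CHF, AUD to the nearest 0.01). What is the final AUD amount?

AUD 122.24

INR 7,200.00 × 0.05825 = BRL 419.40
BRL 419.40 ÷ 5.011 = CHF 83.70
CHF 83.70 ÷ 0.6847 = AUD 122.24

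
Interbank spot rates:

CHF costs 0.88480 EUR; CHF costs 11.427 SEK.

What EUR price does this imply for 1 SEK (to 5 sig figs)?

1 SEK ÷ 11.427 = 0.087512 CHF
0.087512 CHF × 0.88480 = 0.0774306 EUR

SEK/EUR = 0.077431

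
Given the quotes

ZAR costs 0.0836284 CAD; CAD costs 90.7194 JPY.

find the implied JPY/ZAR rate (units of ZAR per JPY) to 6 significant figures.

JPY/ZAR = 0.131809

1 JPY ÷ 90.7194 = 0.011023 CAD
0.011023 CAD ÷ 0.0836284 = 0.131809 ZAR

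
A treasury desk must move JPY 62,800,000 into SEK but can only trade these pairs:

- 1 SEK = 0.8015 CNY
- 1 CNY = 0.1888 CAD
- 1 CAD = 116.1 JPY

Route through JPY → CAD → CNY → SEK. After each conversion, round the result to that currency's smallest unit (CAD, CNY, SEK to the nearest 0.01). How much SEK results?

SEK 3,574,554.40

JPY 62,800,000 ÷ 116.1 = CAD 540,913.01
CAD 540,913.01 ÷ 0.1888 = CNY 2,865,005.35
CNY 2,865,005.35 ÷ 0.8015 = SEK 3,574,554.40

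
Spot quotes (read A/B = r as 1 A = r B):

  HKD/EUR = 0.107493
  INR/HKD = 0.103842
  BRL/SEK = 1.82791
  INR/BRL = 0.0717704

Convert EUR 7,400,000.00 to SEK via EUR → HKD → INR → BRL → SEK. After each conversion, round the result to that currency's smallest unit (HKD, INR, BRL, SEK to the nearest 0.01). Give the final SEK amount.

SEK 86,971,841.86

EUR 7,400,000.00 ÷ 0.107493 = HKD 68,841,692.02
HKD 68,841,692.02 ÷ 0.103842 = INR 662,946,515.09
INR 662,946,515.09 × 0.0717704 = BRL 47,579,936.57
BRL 47,579,936.57 × 1.82791 = SEK 86,971,841.86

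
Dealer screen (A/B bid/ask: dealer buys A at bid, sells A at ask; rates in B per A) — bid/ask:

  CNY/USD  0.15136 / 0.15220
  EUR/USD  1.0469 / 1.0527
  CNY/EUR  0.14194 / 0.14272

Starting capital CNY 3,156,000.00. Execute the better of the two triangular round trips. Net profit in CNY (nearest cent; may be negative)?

Best loop CNY → USD → EUR → CNY:
CNY 3,156,000.00 × 0.15136 (sell CNY at bid) = USD 477,692.16
USD 477,692.16 ÷ 1.0527 (buy EUR at ask) = EUR 453,778.06
EUR 453,778.06 ÷ 0.14272 (buy CNY at ask) = CNY 3,179,498.71

Net profit: CNY 23,498.71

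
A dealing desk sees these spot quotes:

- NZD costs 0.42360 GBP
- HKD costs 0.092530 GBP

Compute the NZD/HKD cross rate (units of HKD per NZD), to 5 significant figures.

NZD/HKD = 4.5780

1 NZD × 0.42360 = 0.4236 GBP
0.4236 GBP ÷ 0.092530 = 4.57797 HKD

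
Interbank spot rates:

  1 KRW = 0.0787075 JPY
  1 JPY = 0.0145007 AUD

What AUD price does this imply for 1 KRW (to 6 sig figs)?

KRW/AUD = 0.00114131

1 KRW × 0.0787075 = 0.0787075 JPY
0.0787075 JPY × 0.0145007 = 0.00114131 AUD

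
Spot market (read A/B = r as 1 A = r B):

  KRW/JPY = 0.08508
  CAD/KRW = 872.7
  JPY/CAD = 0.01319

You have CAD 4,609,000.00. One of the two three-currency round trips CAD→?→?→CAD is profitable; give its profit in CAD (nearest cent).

Profit: CAD 97,189.99

Profitable loop is CAD → JPY → KRW → CAD:
CAD 4,609,000.00 ÷ 0.01319 = JPY 349,431,387
JPY 349,431,387 ÷ 0.08508 = KRW 4,107,092,001
KRW 4,107,092,001 ÷ 872.7 = CAD 4,706,189.99
Profit = CAD 4,706,189.99 − CAD 4,609,000.00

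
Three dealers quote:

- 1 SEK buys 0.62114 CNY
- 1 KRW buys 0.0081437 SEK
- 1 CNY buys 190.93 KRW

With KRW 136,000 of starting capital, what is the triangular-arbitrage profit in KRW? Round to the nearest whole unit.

Profit: KRW 4,816

Profitable loop is KRW → CNY → SEK → KRW:
KRW 136,000 ÷ 190.93 = CNY 712.30
CNY 712.30 ÷ 0.62114 = SEK 1,146.77
SEK 1,146.77 ÷ 0.0081437 = KRW 140,816
Profit = KRW 140,816 − KRW 136,000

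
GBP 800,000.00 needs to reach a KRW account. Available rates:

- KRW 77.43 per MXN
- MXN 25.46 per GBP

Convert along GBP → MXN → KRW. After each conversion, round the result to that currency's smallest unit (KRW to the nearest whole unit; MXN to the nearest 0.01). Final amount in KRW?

GBP 800,000.00 × 25.46 = MXN 20,368,000.00
MXN 20,368,000.00 × 77.43 = KRW 1,577,094,240

KRW 1,577,094,240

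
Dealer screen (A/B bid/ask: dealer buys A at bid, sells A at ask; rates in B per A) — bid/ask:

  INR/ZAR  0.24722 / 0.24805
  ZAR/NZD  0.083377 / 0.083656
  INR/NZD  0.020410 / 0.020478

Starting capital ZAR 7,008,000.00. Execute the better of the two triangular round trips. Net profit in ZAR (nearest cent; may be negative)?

Net profit: ZAR 46,015.69

Best loop ZAR → NZD → INR → ZAR:
ZAR 7,008,000.00 × 0.083377 (sell ZAR at bid) = NZD 584,306.02
NZD 584,306.02 ÷ 0.020478 (buy INR at ask) = INR 28,533,353.65
INR 28,533,353.65 × 0.24722 (sell INR at bid) = ZAR 7,054,015.69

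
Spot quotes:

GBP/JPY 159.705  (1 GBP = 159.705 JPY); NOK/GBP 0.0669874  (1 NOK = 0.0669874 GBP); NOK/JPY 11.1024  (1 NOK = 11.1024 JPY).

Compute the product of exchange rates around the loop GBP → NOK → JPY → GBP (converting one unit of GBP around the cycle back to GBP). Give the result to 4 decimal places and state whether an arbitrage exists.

1.0378 (arbitrage exists)

Around GBP → NOK → JPY → GBP: 1 ÷ 0.0669874 × 11.1024 ÷ 159.705 = 1.037780
Product > 1; profitable direction is GBP → NOK → JPY → GBP.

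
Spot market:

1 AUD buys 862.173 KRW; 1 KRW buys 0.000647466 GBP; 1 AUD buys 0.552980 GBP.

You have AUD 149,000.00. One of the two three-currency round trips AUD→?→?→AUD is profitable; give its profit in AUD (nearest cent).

Profitable loop is AUD → KRW → GBP → AUD:
AUD 149,000.00 × 862.173 = KRW 128,463,777
KRW 128,463,777 × 0.000647466 = GBP 83,175.93
GBP 83,175.93 ÷ 0.552980 = AUD 150,413.99
Profit = AUD 150,413.99 − AUD 149,000.00

Profit: AUD 1,413.99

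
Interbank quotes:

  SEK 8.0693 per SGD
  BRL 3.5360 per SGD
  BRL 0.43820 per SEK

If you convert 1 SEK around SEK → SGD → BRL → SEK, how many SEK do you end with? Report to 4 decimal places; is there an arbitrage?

Around SEK → SGD → BRL → SEK: 1 ÷ 8.0693 × 3.5360 ÷ 0.43820 = 1.000009
Product ≈ 1 (deviation 0.001%, within rounding noise).

1.0000 (no arbitrage)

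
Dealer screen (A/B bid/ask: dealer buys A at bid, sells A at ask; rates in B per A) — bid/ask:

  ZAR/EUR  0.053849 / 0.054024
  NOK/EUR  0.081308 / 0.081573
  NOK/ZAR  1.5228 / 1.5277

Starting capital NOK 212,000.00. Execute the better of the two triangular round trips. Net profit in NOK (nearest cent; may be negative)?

Net profit: NOK 1,113.00

Best loop NOK → ZAR → EUR → NOK:
NOK 212,000.00 × 1.5228 (sell NOK at bid) = ZAR 322,833.60
ZAR 322,833.60 × 0.053849 (sell ZAR at bid) = EUR 17,384.27
EUR 17,384.27 ÷ 0.081573 (buy NOK at ask) = NOK 213,113.00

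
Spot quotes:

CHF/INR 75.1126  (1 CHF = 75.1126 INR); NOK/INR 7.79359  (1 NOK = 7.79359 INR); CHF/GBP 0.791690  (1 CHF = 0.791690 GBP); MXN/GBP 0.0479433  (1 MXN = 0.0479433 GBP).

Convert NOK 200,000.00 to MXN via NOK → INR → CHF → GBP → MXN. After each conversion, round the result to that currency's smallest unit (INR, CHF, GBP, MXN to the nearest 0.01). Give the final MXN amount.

MXN 342,674.58

NOK 200,000.00 × 7.79359 = INR 1,558,718.00
INR 1,558,718.00 ÷ 75.1126 = CHF 20,751.75
CHF 20,751.75 × 0.791690 = GBP 16,428.95
GBP 16,428.95 ÷ 0.0479433 = MXN 342,674.58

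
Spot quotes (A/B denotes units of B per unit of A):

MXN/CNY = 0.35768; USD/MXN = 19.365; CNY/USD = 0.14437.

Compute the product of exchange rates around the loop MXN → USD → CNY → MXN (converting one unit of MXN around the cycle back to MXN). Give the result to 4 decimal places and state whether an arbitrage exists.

1.0000 (no arbitrage)

Around MXN → USD → CNY → MXN: 1 ÷ 19.365 ÷ 0.14437 ÷ 0.35768 = 1.000025
Product ≈ 1 (deviation 0.003%, within rounding noise).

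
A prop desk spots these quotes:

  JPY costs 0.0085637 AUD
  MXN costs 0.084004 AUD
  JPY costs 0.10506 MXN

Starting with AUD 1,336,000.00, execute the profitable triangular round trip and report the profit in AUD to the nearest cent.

Profit: AUD 40,836.52

Profitable loop is AUD → JPY → MXN → AUD:
AUD 1,336,000.00 ÷ 0.0085637 = JPY 156,007,333
JPY 156,007,333 × 0.10506 = MXN 16,390,130.43
MXN 16,390,130.43 × 0.084004 = AUD 1,376,836.52
Profit = AUD 1,376,836.52 − AUD 1,336,000.00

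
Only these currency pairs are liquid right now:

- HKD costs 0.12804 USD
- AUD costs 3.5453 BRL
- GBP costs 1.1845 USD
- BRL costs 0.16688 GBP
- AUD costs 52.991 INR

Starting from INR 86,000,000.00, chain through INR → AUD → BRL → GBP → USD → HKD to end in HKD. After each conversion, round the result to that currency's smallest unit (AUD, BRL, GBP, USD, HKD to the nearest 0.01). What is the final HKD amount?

HKD 8,882,659.56

INR 86,000,000.00 ÷ 52.991 = AUD 1,622,917.10
AUD 1,622,917.10 × 3.5453 = BRL 5,753,727.99
BRL 5,753,727.99 × 0.16688 = GBP 960,182.13
GBP 960,182.13 × 1.1845 = USD 1,137,335.73
USD 1,137,335.73 ÷ 0.12804 = HKD 8,882,659.56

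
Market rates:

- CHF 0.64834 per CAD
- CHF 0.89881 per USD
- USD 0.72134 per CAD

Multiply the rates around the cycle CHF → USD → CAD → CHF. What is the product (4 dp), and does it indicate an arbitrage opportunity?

Around CHF → USD → CAD → CHF: 1 ÷ 0.89881 ÷ 0.72134 × 0.64834 = 0.999988
Product ≈ 1 (deviation 0.001%, within rounding noise).

1.0000 (no arbitrage)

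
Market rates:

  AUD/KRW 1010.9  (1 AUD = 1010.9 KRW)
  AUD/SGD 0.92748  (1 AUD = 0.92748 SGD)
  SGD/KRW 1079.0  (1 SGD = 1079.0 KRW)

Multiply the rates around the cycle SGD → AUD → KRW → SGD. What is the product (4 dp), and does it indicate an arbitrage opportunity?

Around SGD → AUD → KRW → SGD: 1 ÷ 0.92748 × 1010.9 ÷ 1079.0 = 1.010141
Product > 1; profitable direction is SGD → AUD → KRW → SGD.

1.0101 (arbitrage exists)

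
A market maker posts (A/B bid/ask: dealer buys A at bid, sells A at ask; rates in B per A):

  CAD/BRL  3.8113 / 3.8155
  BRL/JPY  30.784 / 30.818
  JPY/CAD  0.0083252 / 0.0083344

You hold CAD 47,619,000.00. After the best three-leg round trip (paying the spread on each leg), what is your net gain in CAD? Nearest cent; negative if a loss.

Net profit: CAD 971,349.42

Best loop CAD → JPY → BRL → CAD:
CAD 47,619,000.00 ÷ 0.0083344 (buy JPY at ask) = JPY 5,713,548,666
JPY 5,713,548,666 ÷ 30.818 (buy BRL at ask) = BRL 185,396,478.22
BRL 185,396,478.22 ÷ 3.8155 (buy CAD at ask) = CAD 48,590,349.42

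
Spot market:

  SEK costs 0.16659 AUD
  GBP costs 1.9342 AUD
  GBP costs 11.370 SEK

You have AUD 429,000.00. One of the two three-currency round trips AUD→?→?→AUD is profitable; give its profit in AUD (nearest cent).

Profitable loop is AUD → SEK → GBP → AUD:
AUD 429,000.00 ÷ 0.16659 = SEK 2,575,184.58
SEK 2,575,184.58 ÷ 11.370 = GBP 226,489.41
GBP 226,489.41 × 1.9342 = AUD 438,075.82
Profit = AUD 438,075.82 − AUD 429,000.00

Profit: AUD 9,075.82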